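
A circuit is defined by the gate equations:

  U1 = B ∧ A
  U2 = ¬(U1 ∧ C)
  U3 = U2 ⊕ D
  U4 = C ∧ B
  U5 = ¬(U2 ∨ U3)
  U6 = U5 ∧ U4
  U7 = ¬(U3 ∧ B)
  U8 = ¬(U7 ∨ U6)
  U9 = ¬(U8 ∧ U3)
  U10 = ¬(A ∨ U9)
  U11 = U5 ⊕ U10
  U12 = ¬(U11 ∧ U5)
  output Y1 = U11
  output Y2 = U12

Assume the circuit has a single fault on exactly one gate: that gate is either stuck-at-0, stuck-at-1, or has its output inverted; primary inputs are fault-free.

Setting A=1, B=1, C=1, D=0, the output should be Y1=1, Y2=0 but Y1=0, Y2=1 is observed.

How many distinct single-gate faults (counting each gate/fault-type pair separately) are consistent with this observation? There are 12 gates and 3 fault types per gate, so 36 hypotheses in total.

Fault-free: U1=1, U2=0, U3=0, U4=1, U5=1, U6=1, U7=1, U8=0, U9=1, U10=0, U11=1, U12=0 → Y1=1, Y2=0. Observed Y1=0, Y2=1.
  U1: stuck-at-0, inverted output ✓; others ✗
  U2: stuck-at-1, inverted output ✓; others ✗
  U3: stuck-at-1, inverted output ✓; others ✗
  U4: none of the 3 fault types match ✗
  U5: stuck-at-0, inverted output ✓; others ✗
  U6: none of the 3 fault types match ✗
  U7: none of the 3 fault types match ✗
  U8: none of the 3 fault types match ✗
  U9: none of the 3 fault types match ✗
  U10: stuck-at-1, inverted output ✓; others ✗
  U11: stuck-at-0, inverted output ✓; others ✗
  U12: none of the 3 fault types match ✗
Consistent faults: {U1 stuck-at-0, U1 inverted output, U2 stuck-at-1, U2 inverted output, U3 stuck-at-1, U3 inverted output, U5 stuck-at-0, U5 inverted output, U10 stuck-at-1, U10 inverted output, U11 stuck-at-0, U11 inverted output} — 12 in all.

12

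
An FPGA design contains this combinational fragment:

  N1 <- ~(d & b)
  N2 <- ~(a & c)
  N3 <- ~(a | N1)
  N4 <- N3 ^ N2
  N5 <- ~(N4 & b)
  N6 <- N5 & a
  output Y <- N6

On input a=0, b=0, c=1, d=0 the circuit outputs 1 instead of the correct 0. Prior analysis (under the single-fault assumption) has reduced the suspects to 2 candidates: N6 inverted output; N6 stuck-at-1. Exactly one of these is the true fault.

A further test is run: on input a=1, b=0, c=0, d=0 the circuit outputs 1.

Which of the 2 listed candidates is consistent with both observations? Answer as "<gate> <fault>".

Evaluate each candidate on input a=1, b=0, c=0, d=0:
  N6 inverted output: N1=1, N2=1, N3=0, N4=1, N5=1, N6=0 [inverted output] → 0 — eliminated
  N6 stuck-at-1: N1=1, N2=1, N3=0, N4=1, N5=1, N6=1 [stuck-at-1] → 1 — matches
Only N6 stuck-at-1 reproduces the observed 1.

N6 stuck-at-1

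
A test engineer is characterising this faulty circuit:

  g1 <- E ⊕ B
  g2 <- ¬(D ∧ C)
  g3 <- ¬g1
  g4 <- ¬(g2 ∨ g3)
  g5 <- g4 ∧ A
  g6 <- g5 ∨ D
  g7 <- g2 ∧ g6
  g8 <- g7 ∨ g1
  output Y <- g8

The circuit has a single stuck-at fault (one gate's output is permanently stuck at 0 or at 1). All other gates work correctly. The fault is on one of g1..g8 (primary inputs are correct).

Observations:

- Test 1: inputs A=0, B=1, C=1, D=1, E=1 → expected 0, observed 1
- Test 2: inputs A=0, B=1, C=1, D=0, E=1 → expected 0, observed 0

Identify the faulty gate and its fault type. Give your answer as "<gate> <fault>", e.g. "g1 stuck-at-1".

g2 stuck-at-1

Fault-free values for test 1 (A=0, B=1, C=1, D=1, E=1): g1=0, g2=0, g3=1, g4=0, g5=0, g6=1, g7=0, g8=0, giving Y=0. Observed 1.
Test 1: faults giving observed 1 are {g1 stuck-at-1, g2 stuck-at-1, g7 stuck-at-1, g8 stuck-at-1}.
Test 2 (A=0, B=1, C=1, D=0, E=1): fault-free g1=0, g2=1, g3=1, g4=0, g5=0, g6=0, g7=0, g8=0 → 0; observed 0. Eliminates g1 stuck-at-1, g7 stuck-at-1, g8 stuck-at-1.
Only g2 stuck-at-1 is consistent with every test.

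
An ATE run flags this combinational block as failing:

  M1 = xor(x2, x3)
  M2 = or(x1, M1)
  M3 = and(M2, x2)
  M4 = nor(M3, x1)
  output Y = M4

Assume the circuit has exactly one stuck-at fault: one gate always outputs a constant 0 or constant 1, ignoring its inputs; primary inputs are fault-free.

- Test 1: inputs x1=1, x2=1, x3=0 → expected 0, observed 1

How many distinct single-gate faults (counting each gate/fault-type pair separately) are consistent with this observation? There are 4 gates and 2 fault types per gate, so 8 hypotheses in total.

Fault-free: M1=1, M2=1, M3=1, M4=0 → 0. Observed 1.
  M1 stuck-at-0: output 0 ✗
  M1 stuck-at-1: output 0 ✗
  M2 stuck-at-0: output 0 ✗
  M2 stuck-at-1: output 0 ✗
  M3 stuck-at-0: output 0 ✗
  M3 stuck-at-1: output 0 ✗
  M4 stuck-at-0: output 0 ✗
  M4 stuck-at-1: output 1 ✓
Consistent faults: {M4 stuck-at-1} — 1 in all.

1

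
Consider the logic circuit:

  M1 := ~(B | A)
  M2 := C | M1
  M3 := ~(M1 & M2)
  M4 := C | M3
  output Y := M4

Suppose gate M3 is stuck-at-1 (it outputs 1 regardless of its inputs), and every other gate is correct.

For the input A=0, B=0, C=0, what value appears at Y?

1

Propagate with M3 forced: M1=1, M2=1, M3=1 [stuck-at-1], M4=1.
So Y = 1. (Without the fault it would be 0.)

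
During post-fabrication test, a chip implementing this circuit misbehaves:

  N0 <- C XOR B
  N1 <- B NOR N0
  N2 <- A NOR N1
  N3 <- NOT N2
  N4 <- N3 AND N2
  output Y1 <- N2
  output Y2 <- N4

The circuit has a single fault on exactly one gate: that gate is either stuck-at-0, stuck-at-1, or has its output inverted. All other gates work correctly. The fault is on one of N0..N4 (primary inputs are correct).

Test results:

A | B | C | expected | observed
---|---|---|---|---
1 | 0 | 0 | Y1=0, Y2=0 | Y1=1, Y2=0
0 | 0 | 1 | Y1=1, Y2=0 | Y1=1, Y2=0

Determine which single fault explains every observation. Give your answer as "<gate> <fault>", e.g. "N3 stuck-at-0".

Fault-free values for test 1 (A=1, B=0, C=0): N0=0, N1=1, N2=0, N3=1, N4=0, giving Y1=0, Y2=0. Observed Y1=1, Y2=0.
Test 1: faults giving observed Y1=1, Y2=0 are {N2 stuck-at-1, N2 inverted output}.
Test 2 (A=0, B=0, C=1): fault-free N0=1, N1=0, N2=1, N3=0, N4=0 → Y1=1, Y2=0; observed Y1=1, Y2=0. Eliminates N2 inverted output.
Only N2 stuck-at-1 is consistent with every test.

N2 stuck-at-1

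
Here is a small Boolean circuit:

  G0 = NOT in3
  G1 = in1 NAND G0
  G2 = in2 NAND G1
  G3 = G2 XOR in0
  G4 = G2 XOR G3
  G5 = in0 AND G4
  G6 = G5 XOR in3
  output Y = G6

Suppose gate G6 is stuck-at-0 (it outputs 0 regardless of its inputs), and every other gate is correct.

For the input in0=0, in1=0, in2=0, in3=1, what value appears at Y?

0

Propagate with G6 forced: G0=0, G1=1, G2=1, G3=1, G4=0, G5=0, G6=0 [stuck-at-0].
So Y = 0. (Without the fault it would be 1.)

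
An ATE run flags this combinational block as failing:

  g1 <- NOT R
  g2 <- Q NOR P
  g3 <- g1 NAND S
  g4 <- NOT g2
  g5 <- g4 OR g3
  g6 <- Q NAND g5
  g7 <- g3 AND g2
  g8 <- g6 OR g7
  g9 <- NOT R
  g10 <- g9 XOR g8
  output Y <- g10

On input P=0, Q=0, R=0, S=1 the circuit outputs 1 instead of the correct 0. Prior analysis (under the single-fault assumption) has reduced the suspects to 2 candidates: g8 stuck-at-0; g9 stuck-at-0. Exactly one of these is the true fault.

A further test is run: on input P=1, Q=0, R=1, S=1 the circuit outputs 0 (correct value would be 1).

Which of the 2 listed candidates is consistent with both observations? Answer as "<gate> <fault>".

Evaluate each candidate on input P=1, Q=0, R=1, S=1:
  g8 stuck-at-0: g1=0, g2=0, g3=1, g4=1, g5=1, g6=1, g7=0, g8=0 [stuck-at-0], g9=0, g10=0 → 0 — matches
  g9 stuck-at-0: g1=0, g2=0, g3=1, g4=1, g5=1, g6=1, g7=0, g8=1, g9=0 [stuck-at-0], g10=1 → 1 — eliminated
Only g8 stuck-at-0 reproduces the observed 0.

g8 stuck-at-0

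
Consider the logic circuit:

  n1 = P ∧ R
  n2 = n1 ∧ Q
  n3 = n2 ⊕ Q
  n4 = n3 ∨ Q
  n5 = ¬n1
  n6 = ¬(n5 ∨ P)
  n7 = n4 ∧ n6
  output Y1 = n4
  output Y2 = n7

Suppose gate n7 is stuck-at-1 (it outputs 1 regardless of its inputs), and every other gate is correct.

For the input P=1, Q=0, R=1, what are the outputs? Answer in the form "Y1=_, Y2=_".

Propagate with n7 forced: n1=1, n2=0, n3=0, n4=0, n5=0, n6=0, n7=1 [stuck-at-1].
So the outputs are Y1=0, Y2=1. (Without the fault they would be Y1=0, Y2=0.)

Y1=0, Y2=1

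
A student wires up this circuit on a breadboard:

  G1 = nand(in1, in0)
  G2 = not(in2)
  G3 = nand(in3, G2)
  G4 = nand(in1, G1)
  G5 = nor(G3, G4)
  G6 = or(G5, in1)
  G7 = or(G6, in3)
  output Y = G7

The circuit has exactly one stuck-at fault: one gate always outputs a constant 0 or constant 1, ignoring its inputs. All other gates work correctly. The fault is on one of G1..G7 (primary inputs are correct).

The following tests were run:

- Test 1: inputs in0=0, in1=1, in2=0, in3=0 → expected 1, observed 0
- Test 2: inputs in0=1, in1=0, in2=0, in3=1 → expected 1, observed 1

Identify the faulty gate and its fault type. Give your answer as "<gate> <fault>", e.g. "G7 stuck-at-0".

Fault-free values for test 1 (in0=0, in1=1, in2=0, in3=0): G1=1, G2=1, G3=1, G4=0, G5=0, G6=1, G7=1, giving Y=1. Observed 0.
Test 1: faults giving observed 0 are {G6 stuck-at-0, G7 stuck-at-0}.
Test 2 (in0=1, in1=0, in2=0, in3=1): fault-free G1=1, G2=1, G3=0, G4=1, G5=0, G6=0, G7=1 → 1; observed 1. Eliminates G7 stuck-at-0.
Only G6 stuck-at-0 is consistent with every test.

G6 stuck-at-0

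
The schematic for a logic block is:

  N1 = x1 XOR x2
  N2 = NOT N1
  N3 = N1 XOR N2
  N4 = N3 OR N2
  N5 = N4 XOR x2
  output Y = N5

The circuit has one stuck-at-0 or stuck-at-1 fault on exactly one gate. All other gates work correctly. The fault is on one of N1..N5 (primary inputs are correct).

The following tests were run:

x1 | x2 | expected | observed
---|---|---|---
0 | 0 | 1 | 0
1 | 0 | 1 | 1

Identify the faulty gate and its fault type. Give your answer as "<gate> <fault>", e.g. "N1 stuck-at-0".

N2 stuck-at-0

Fault-free values for test 1 (x1=0, x2=0): N1=0, N2=1, N3=1, N4=1, N5=1, giving Y=1. Observed 0.
Test 1: faults giving observed 0 are {N2 stuck-at-0, N4 stuck-at-0, N5 stuck-at-0}.
Test 2 (x1=1, x2=0): fault-free N1=1, N2=0, N3=1, N4=1, N5=1 → 1; observed 1. Eliminates N4 stuck-at-0, N5 stuck-at-0.
Only N2 stuck-at-0 is consistent with every test.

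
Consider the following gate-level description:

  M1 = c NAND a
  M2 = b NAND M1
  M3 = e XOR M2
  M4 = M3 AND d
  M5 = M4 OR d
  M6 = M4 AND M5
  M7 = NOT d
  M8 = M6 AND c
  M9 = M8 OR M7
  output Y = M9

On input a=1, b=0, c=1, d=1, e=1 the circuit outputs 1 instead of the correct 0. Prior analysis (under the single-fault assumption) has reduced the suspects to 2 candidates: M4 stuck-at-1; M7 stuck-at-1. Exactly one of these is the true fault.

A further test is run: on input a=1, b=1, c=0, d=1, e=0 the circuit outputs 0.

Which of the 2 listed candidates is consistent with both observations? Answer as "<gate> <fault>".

Evaluate each candidate on input a=1, b=1, c=0, d=1, e=0:
  M4 stuck-at-1: M1=1, M2=0, M3=0, M4=1 [stuck-at-1], M5=1, M6=1, M7=0, M8=0, M9=0 → 0 — matches
  M7 stuck-at-1: M1=1, M2=0, M3=0, M4=0, M5=1, M6=0, M7=1 [stuck-at-1], M8=0, M9=1 → 1 — eliminated
Only M4 stuck-at-1 reproduces the observed 0.

M4 stuck-at-1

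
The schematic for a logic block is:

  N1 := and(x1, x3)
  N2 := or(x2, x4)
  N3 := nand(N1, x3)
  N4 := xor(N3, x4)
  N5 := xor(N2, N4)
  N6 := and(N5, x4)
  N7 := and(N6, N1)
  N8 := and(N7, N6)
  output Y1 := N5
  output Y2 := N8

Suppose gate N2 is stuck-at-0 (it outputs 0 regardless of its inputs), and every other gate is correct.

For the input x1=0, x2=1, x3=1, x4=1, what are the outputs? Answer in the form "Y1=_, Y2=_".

Y1=0, Y2=0

Propagate with N2 forced: N1=0, N2=0 [stuck-at-0], N3=1, N4=0, N5=0, N6=0, N7=0, N8=0.
So the outputs are Y1=0, Y2=0. (Without the fault they would be Y1=1, Y2=0.)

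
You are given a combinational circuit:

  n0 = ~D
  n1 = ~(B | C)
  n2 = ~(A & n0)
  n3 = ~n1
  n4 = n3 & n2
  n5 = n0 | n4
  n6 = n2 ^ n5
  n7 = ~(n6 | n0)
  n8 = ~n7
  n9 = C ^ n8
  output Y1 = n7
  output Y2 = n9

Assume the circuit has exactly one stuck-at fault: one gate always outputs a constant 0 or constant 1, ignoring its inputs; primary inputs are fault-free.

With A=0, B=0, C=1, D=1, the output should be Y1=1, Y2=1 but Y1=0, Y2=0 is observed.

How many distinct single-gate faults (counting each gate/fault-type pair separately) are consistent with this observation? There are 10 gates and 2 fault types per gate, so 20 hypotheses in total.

7

Fault-free: n0=0, n1=0, n2=1, n3=1, n4=1, n5=1, n6=0, n7=1, n8=0, n9=1 → Y1=1, Y2=1. Observed Y1=0, Y2=0.
  n0: stuck-at-1 ✓; others ✗
  n1: stuck-at-1 ✓; others ✗
  n2: none of the 2 fault types match ✗
  n3: stuck-at-0 ✓; others ✗
  n4: stuck-at-0 ✓; others ✗
  n5: stuck-at-0 ✓; others ✗
  n6: stuck-at-1 ✓; others ✗
  n7: stuck-at-0 ✓; others ✗
  n8: none of the 2 fault types match ✗
  n9: none of the 2 fault types match ✗
Consistent faults: {n0 stuck-at-1, n1 stuck-at-1, n3 stuck-at-0, n4 stuck-at-0, n5 stuck-at-0, n6 stuck-at-1, n7 stuck-at-0} — 7 in all.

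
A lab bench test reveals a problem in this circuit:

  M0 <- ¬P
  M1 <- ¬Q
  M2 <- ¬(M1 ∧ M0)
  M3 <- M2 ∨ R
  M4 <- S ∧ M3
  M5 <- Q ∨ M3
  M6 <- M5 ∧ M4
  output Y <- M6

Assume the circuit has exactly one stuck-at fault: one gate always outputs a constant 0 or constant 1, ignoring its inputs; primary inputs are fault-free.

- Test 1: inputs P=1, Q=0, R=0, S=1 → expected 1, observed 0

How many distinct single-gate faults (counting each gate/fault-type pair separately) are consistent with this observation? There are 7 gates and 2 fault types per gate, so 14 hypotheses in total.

6

Fault-free: M0=0, M1=1, M2=1, M3=1, M4=1, M5=1, M6=1 → 1. Observed 0.
  M0 stuck-at-0: output 1 ✗
  M0 stuck-at-1: output 0 ✓
  M1 stuck-at-0: output 1 ✗
  M1 stuck-at-1: output 1 ✗
  M2 stuck-at-0: output 0 ✓
  M2 stuck-at-1: output 1 ✗
  M3 stuck-at-0: output 0 ✓
  M3 stuck-at-1: output 1 ✗
  M4 stuck-at-0: output 0 ✓
  M4 stuck-at-1: output 1 ✗
  M5 stuck-at-0: output 0 ✓
  M5 stuck-at-1: output 1 ✗
  M6 stuck-at-0: output 0 ✓
  M6 stuck-at-1: output 1 ✗
Consistent faults: {M0 stuck-at-1, M2 stuck-at-0, M3 stuck-at-0, M4 stuck-at-0, M5 stuck-at-0, M6 stuck-at-0} — 6 in all.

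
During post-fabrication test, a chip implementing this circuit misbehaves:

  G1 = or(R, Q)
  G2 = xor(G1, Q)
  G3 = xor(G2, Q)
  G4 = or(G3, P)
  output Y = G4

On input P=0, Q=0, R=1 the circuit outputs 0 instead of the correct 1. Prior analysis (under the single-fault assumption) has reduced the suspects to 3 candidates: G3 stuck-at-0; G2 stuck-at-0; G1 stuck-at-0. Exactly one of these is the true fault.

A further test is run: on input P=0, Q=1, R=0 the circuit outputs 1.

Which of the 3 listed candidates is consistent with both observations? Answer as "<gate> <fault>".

G2 stuck-at-0

Evaluate each candidate on input P=0, Q=1, R=0:
  G3 stuck-at-0: G1=1, G2=0, G3=0 [stuck-at-0], G4=0 → 0 — eliminated
  G2 stuck-at-0: G1=1, G2=0 [stuck-at-0], G3=1, G4=1 → 1 — matches
  G1 stuck-at-0: G1=0 [stuck-at-0], G2=1, G3=0, G4=0 → 0 — eliminated
Only G2 stuck-at-0 reproduces the observed 1.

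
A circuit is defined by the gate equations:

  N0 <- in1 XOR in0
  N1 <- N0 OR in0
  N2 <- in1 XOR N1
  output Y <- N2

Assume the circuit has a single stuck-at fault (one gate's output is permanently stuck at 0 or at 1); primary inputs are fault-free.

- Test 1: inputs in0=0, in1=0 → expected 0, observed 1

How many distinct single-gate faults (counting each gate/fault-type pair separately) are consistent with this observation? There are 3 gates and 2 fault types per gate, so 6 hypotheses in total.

Fault-free: N0=0, N1=0, N2=0 → 0. Observed 1.
  N0 stuck-at-0: output 0 ✗
  N0 stuck-at-1: output 1 ✓
  N1 stuck-at-0: output 0 ✗
  N1 stuck-at-1: output 1 ✓
  N2 stuck-at-0: output 0 ✗
  N2 stuck-at-1: output 1 ✓
Consistent faults: {N0 stuck-at-1, N1 stuck-at-1, N2 stuck-at-1} — 3 in all.

3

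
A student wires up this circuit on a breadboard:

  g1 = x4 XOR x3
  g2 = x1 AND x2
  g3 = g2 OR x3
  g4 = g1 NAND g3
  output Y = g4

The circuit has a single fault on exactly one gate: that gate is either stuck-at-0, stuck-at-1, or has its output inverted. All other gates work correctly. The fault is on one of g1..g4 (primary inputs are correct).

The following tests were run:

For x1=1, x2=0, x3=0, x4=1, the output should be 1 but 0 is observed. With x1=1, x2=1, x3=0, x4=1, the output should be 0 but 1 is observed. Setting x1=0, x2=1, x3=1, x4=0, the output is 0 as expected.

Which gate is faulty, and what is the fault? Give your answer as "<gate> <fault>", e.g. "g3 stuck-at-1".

Fault-free values for test 1 (x1=1, x2=0, x3=0, x4=1): g1=1, g2=0, g3=0, g4=1, giving Y=1. Observed 0.
Test 1: faults giving observed 0 are {g2 stuck-at-1, g2 inverted output, g3 stuck-at-1, g3 inverted output, g4 stuck-at-0, g4 inverted output}.
Test 2 (x1=1, x2=1, x3=0, x4=1): fault-free g1=1, g2=1, g3=1, g4=0 → 0; observed 1. Eliminates g2 stuck-at-1, g3 stuck-at-1, g4 stuck-at-0.
Test 3 (x1=0, x2=1, x3=1, x4=0): fault-free g1=1, g2=0, g3=1, g4=0 → 0; observed 0. Eliminates g3 inverted output, g4 inverted output.
Only g2 inverted output is consistent with every test.

g2 inverted output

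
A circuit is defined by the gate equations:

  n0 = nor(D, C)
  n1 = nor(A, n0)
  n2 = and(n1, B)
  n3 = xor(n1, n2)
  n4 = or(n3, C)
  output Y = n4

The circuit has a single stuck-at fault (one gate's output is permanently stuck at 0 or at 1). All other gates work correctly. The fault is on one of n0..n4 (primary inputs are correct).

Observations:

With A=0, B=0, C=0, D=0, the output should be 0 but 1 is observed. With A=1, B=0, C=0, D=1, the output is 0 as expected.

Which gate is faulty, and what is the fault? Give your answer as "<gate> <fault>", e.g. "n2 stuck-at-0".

Fault-free values for test 1 (A=0, B=0, C=0, D=0): n0=1, n1=0, n2=0, n3=0, n4=0, giving Y=0. Observed 1.
Test 1: faults giving observed 1 are {n0 stuck-at-0, n1 stuck-at-1, n2 stuck-at-1, n3 stuck-at-1, n4 stuck-at-1}.
Test 2 (A=1, B=0, C=0, D=1): fault-free n0=0, n1=0, n2=0, n3=0, n4=0 → 0; observed 0. Eliminates n1 stuck-at-1, n2 stuck-at-1, n3 stuck-at-1, n4 stuck-at-1.
Only n0 stuck-at-0 is consistent with every test.

n0 stuck-at-0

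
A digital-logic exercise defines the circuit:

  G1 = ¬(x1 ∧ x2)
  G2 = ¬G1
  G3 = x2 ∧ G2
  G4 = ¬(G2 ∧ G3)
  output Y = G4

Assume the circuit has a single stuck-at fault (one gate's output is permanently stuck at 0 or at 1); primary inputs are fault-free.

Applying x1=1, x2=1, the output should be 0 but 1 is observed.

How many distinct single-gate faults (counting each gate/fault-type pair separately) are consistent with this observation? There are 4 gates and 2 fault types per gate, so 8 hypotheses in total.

4

Fault-free: G1=0, G2=1, G3=1, G4=0 → 0. Observed 1.
  G1 stuck-at-0: output 0 ✗
  G1 stuck-at-1: output 1 ✓
  G2 stuck-at-0: output 1 ✓
  G2 stuck-at-1: output 0 ✗
  G3 stuck-at-0: output 1 ✓
  G3 stuck-at-1: output 0 ✗
  G4 stuck-at-0: output 0 ✗
  G4 stuck-at-1: output 1 ✓
Consistent faults: {G1 stuck-at-1, G2 stuck-at-0, G3 stuck-at-0, G4 stuck-at-1} — 4 in all.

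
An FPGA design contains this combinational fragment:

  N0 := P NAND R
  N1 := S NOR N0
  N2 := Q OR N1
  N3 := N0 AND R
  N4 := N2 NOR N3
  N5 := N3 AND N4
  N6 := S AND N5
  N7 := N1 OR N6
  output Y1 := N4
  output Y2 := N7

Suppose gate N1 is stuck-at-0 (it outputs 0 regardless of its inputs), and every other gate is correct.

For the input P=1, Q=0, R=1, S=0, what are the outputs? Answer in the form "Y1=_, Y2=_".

Y1=1, Y2=0

Propagate with N1 forced: N0=0, N1=0 [stuck-at-0], N2=0, N3=0, N4=1, N5=0, N6=0, N7=0.
So the outputs are Y1=1, Y2=0. (Without the fault they would be Y1=0, Y2=1.)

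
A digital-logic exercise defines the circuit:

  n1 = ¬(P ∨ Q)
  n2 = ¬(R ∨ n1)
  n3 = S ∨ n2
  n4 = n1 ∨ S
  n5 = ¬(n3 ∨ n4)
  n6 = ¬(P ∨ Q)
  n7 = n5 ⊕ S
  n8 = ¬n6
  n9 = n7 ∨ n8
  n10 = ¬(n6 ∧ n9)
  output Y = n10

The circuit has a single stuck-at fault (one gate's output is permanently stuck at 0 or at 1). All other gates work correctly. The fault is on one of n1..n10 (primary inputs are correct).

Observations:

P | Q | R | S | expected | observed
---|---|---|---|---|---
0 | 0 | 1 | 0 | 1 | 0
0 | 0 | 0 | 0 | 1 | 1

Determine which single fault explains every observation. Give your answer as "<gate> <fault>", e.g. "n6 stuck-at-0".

n1 stuck-at-0

Fault-free values for test 1 (P=0, Q=0, R=1, S=0): n1=1, n2=0, n3=0, n4=1, n5=0, n6=1, n7=0, n8=0, n9=0, n10=1, giving Y=1. Observed 0.
Test 1: faults giving observed 0 are {n1 stuck-at-0, n4 stuck-at-0, n5 stuck-at-1, n7 stuck-at-1, n8 stuck-at-1, n9 stuck-at-1, n10 stuck-at-0}.
Test 2 (P=0, Q=0, R=0, S=0): fault-free n1=1, n2=0, n3=0, n4=1, n5=0, n6=1, n7=0, n8=0, n9=0, n10=1 → 1; observed 1. Eliminates n4 stuck-at-0, n5 stuck-at-1, n7 stuck-at-1, n8 stuck-at-1, n9 stuck-at-1, n10 stuck-at-0.
Only n1 stuck-at-0 is consistent with every test.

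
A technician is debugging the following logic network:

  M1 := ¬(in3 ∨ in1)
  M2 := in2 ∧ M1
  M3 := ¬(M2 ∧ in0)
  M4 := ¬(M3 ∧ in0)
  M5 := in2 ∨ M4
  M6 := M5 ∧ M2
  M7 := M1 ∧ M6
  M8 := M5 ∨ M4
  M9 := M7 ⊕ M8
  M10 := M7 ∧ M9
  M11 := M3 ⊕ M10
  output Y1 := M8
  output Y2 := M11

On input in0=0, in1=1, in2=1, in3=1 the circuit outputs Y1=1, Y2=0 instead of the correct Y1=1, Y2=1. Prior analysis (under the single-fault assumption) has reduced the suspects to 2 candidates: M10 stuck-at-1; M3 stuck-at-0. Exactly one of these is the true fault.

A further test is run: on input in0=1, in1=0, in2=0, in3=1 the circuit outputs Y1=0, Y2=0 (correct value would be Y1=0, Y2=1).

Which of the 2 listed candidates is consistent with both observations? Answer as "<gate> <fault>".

M10 stuck-at-1

Evaluate each candidate on input in0=1, in1=0, in2=0, in3=1:
  M10 stuck-at-1: M1=0, M2=0, M3=1, M4=0, M5=0, M6=0, M7=0, M8=0, M9=0, M10=1 [stuck-at-1], M11=0 → Y1=0, Y2=0 — matches
  M3 stuck-at-0: M1=0, M2=0, M3=0 [stuck-at-0], M4=1, M5=1, M6=0, M7=0, M8=1, M9=1, M10=0, M11=0 → Y1=1, Y2=0 — eliminated
Only M10 stuck-at-1 reproduces the observed Y1=0, Y2=0.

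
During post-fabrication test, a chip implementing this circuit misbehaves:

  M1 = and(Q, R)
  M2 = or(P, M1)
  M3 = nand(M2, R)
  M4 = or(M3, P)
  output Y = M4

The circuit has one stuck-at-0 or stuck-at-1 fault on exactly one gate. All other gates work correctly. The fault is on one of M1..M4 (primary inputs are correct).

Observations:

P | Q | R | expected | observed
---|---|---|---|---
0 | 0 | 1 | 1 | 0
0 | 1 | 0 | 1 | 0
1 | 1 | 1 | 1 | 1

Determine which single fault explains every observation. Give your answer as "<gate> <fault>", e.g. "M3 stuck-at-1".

Fault-free values for test 1 (P=0, Q=0, R=1): M1=0, M2=0, M3=1, M4=1, giving Y=1. Observed 0.
Test 1: faults giving observed 0 are {M1 stuck-at-1, M2 stuck-at-1, M3 stuck-at-0, M4 stuck-at-0}.
Test 2 (P=0, Q=1, R=0): fault-free M1=0, M2=0, M3=1, M4=1 → 1; observed 0. Eliminates M1 stuck-at-1, M2 stuck-at-1.
Test 3 (P=1, Q=1, R=1): fault-free M1=1, M2=1, M3=0, M4=1 → 1; observed 1. Eliminates M4 stuck-at-0.
Only M3 stuck-at-0 is consistent with every test.

M3 stuck-at-0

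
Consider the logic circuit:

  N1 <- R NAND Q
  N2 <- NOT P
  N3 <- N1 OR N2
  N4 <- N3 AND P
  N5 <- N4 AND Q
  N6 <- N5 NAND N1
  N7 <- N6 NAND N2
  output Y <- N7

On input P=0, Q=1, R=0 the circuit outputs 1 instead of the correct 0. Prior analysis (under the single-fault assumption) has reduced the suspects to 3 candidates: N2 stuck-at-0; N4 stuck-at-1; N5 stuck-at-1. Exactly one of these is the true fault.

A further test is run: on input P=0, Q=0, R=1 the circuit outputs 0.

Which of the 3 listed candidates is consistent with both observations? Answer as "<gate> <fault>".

Evaluate each candidate on input P=0, Q=0, R=1:
  N2 stuck-at-0: N1=1, N2=0 [stuck-at-0], N3=1, N4=0, N5=0, N6=1, N7=1 → 1 — eliminated
  N4 stuck-at-1: N1=1, N2=1, N3=1, N4=1 [stuck-at-1], N5=0, N6=1, N7=0 → 0 — matches
  N5 stuck-at-1: N1=1, N2=1, N3=1, N4=0, N5=1 [stuck-at-1], N6=0, N7=1 → 1 — eliminated
Only N4 stuck-at-1 reproduces the observed 0.

N4 stuck-at-1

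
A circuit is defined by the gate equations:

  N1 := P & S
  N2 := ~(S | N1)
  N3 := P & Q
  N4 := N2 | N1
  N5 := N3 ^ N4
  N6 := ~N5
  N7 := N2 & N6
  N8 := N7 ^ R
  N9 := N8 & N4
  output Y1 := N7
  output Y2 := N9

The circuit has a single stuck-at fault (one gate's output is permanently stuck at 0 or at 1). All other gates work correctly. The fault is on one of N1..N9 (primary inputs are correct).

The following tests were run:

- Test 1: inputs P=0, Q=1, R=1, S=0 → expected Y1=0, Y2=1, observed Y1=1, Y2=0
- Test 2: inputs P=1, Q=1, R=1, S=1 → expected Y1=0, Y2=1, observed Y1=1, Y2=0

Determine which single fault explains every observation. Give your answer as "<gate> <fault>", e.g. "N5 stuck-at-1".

Fault-free values for test 1 (P=0, Q=1, R=1, S=0): N1=0, N2=1, N3=0, N4=1, N5=1, N6=0, N7=0, N8=1, N9=1, giving Y1=0, Y2=1. Observed Y1=1, Y2=0.
Test 1: faults giving observed Y1=1, Y2=0 are {N3 stuck-at-1, N4 stuck-at-0, N5 stuck-at-0, N6 stuck-at-1, N7 stuck-at-1}.
Test 2 (P=1, Q=1, R=1, S=1): fault-free N1=1, N2=0, N3=1, N4=1, N5=0, N6=1, N7=0, N8=1, N9=1 → Y1=0, Y2=1; observed Y1=1, Y2=0. Eliminates N3 stuck-at-1, N4 stuck-at-0, N5 stuck-at-0, N6 stuck-at-1.
Only N7 stuck-at-1 is consistent with every test.

N7 stuck-at-1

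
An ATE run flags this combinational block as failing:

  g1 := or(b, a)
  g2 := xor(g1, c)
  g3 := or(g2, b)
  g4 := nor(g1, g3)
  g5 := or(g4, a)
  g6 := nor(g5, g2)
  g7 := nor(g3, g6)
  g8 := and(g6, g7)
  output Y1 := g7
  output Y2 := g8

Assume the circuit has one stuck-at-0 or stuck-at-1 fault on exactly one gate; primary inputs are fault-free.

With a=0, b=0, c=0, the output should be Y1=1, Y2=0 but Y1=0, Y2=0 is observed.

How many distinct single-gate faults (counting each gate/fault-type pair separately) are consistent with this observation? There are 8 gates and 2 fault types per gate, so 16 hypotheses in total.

Fault-free: g1=0, g2=0, g3=0, g4=1, g5=1, g6=0, g7=1, g8=0 → Y1=1, Y2=0. Observed Y1=0, Y2=0.
  g1: stuck-at-1 ✓; others ✗
  g2: stuck-at-1 ✓; others ✗
  g3: stuck-at-1 ✓; others ✗
  g4: stuck-at-0 ✓; others ✗
  g5: stuck-at-0 ✓; others ✗
  g6: stuck-at-1 ✓; others ✗
  g7: stuck-at-0 ✓; others ✗
  g8: none of the 2 fault types match ✗
Consistent faults: {g1 stuck-at-1, g2 stuck-at-1, g3 stuck-at-1, g4 stuck-at-0, g5 stuck-at-0, g6 stuck-at-1, g7 stuck-at-0} — 7 in all.

7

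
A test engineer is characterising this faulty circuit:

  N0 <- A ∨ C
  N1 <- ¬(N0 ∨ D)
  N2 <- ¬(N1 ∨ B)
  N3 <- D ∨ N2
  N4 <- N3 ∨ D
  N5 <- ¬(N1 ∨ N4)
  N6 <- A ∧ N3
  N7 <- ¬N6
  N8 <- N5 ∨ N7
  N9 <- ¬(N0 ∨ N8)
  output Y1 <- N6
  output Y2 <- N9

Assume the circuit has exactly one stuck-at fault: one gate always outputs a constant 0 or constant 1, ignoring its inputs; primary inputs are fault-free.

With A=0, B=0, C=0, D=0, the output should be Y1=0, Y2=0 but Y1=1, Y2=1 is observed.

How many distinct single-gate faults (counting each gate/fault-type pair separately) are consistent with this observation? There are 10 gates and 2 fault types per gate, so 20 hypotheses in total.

Fault-free: N0=0, N1=1, N2=0, N3=0, N4=0, N5=0, N6=0, N7=1, N8=1, N9=0 → Y1=0, Y2=0. Observed Y1=1, Y2=1.
  N0: none of the 2 fault types match ✗
  N1: none of the 2 fault types match ✗
  N2: none of the 2 fault types match ✗
  N3: none of the 2 fault types match ✗
  N4: none of the 2 fault types match ✗
  N5: none of the 2 fault types match ✗
  N6: stuck-at-1 ✓; others ✗
  N7: none of the 2 fault types match ✗
  N8: none of the 2 fault types match ✗
  N9: none of the 2 fault types match ✗
Consistent faults: {N6 stuck-at-1} — 1 in all.

1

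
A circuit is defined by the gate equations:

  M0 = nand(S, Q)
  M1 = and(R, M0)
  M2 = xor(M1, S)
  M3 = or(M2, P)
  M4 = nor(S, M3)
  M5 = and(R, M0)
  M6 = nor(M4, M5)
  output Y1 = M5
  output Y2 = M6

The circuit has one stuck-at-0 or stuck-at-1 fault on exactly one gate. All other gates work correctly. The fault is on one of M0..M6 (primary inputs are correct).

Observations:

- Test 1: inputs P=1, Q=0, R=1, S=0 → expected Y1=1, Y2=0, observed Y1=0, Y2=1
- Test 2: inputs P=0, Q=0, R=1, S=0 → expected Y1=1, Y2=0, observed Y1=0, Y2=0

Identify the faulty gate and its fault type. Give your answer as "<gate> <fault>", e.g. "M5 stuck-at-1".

Fault-free values for test 1 (P=1, Q=0, R=1, S=0): M0=1, M1=1, M2=1, M3=1, M4=0, M5=1, M6=0, giving Y1=1, Y2=0. Observed Y1=0, Y2=1.
Test 1: faults giving observed Y1=0, Y2=1 are {M0 stuck-at-0, M5 stuck-at-0}.
Test 2 (P=0, Q=0, R=1, S=0): fault-free M0=1, M1=1, M2=1, M3=1, M4=0, M5=1, M6=0 → Y1=1, Y2=0; observed Y1=0, Y2=0. Eliminates M5 stuck-at-0.
Only M0 stuck-at-0 is consistent with every test.

M0 stuck-at-0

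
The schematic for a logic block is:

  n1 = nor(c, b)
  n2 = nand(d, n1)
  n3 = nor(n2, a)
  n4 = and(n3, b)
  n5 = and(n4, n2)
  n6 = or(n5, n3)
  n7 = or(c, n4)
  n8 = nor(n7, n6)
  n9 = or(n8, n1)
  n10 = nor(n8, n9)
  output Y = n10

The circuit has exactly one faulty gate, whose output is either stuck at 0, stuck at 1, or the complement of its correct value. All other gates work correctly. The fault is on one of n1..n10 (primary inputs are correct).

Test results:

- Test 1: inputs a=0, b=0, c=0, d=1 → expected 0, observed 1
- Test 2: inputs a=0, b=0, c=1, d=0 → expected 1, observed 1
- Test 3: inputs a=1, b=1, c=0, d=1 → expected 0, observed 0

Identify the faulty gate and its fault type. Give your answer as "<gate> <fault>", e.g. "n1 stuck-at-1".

Fault-free values for test 1 (a=0, b=0, c=0, d=1): n1=1, n2=0, n3=1, n4=0, n5=0, n6=1, n7=0, n8=0, n9=1, n10=0, giving Y=0. Observed 1.
Test 1: faults giving observed 1 are {n9 stuck-at-0, n9 inverted output, n10 stuck-at-1, n10 inverted output}.
Test 2 (a=0, b=0, c=1, d=0): fault-free n1=0, n2=1, n3=0, n4=0, n5=0, n6=0, n7=1, n8=0, n9=0, n10=1 → 1; observed 1. Eliminates n9 inverted output, n10 inverted output.
Test 3 (a=1, b=1, c=0, d=1): fault-free n1=0, n2=1, n3=0, n4=0, n5=0, n6=0, n7=0, n8=1, n9=1, n10=0 → 0; observed 0. Eliminates n10 stuck-at-1.
Only n9 stuck-at-0 is consistent with every test.

n9 stuck-at-0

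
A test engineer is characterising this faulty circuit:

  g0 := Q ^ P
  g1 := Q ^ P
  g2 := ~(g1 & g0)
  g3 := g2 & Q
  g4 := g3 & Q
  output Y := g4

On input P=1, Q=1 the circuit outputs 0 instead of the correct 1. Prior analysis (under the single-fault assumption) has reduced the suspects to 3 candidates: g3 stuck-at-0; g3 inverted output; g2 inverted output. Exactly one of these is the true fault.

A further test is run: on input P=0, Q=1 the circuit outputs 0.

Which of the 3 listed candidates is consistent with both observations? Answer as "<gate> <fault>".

Evaluate each candidate on input P=0, Q=1:
  g3 stuck-at-0: g0=1, g1=1, g2=0, g3=0 [stuck-at-0], g4=0 → 0 — matches
  g3 inverted output: g0=1, g1=1, g2=0, g3=1 [inverted output], g4=1 → 1 — eliminated
  g2 inverted output: g0=1, g1=1, g2=1 [inverted output], g3=1, g4=1 → 1 — eliminated
Only g3 stuck-at-0 reproduces the observed 0.

g3 stuck-at-0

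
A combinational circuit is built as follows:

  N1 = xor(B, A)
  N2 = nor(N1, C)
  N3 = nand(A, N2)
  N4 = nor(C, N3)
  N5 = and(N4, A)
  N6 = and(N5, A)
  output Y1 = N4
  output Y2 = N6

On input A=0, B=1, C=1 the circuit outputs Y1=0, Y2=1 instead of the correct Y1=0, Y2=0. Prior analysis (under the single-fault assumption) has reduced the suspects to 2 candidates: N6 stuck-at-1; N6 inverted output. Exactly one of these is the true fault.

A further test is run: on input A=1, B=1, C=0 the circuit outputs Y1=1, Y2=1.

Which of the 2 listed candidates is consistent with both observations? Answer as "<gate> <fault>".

Evaluate each candidate on input A=1, B=1, C=0:
  N6 stuck-at-1: N1=0, N2=1, N3=0, N4=1, N5=1, N6=1 [stuck-at-1] → Y1=1, Y2=1 — matches
  N6 inverted output: N1=0, N2=1, N3=0, N4=1, N5=1, N6=0 [inverted output] → Y1=1, Y2=0 — eliminated
Only N6 stuck-at-1 reproduces the observed Y1=1, Y2=1.

N6 stuck-at-1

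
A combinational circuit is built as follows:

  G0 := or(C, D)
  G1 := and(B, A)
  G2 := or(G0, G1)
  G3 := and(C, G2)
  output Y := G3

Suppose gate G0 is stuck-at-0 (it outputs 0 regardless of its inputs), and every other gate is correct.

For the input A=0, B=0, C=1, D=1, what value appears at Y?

0

Propagate with G0 forced: G0=0 [stuck-at-0], G1=0, G2=0, G3=0.
So Y = 0. (Without the fault it would be 1.)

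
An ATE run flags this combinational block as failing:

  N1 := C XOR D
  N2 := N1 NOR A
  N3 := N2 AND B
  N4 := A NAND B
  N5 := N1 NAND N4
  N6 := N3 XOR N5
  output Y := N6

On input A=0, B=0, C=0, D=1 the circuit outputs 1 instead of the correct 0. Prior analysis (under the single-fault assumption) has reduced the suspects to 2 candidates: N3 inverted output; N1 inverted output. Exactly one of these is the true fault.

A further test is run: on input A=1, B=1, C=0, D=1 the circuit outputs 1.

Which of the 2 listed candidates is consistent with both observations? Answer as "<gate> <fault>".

N1 inverted output

Evaluate each candidate on input A=1, B=1, C=0, D=1:
  N3 inverted output: N1=1, N2=0, N3=1 [inverted output], N4=0, N5=1, N6=0 → 0 — eliminated
  N1 inverted output: N1=0 [inverted output], N2=0, N3=0, N4=0, N5=1, N6=1 → 1 — matches
Only N1 inverted output reproduces the observed 1.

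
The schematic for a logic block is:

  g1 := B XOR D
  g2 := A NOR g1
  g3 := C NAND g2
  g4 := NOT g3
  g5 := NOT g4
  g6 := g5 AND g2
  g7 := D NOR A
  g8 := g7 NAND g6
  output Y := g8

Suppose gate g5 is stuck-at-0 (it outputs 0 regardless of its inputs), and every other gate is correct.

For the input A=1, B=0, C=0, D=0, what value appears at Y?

1

Propagate with g5 forced: g1=0, g2=0, g3=1, g4=0, g5=0 [stuck-at-0], g6=0, g7=0, g8=1.
So Y = 1. (Same as the fault-free value — the fault is masked on this input.)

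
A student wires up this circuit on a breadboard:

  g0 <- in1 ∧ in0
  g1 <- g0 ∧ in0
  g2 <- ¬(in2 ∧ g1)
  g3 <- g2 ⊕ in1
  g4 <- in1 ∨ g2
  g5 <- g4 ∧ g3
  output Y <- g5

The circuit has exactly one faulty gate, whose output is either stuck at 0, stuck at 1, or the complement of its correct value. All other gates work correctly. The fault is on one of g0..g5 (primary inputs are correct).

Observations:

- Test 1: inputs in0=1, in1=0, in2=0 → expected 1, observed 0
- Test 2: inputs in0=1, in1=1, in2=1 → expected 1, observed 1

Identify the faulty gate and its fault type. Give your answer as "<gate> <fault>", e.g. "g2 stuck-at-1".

g2 stuck-at-0

Fault-free values for test 1 (in0=1, in1=0, in2=0): g0=0, g1=0, g2=1, g3=1, g4=1, g5=1, giving Y=1. Observed 0.
Test 1: faults giving observed 0 are {g2 stuck-at-0, g2 inverted output, g3 stuck-at-0, g3 inverted output, g4 stuck-at-0, g4 inverted output, g5 stuck-at-0, g5 inverted output}.
Test 2 (in0=1, in1=1, in2=1): fault-free g0=1, g1=1, g2=0, g3=1, g4=1, g5=1 → 1; observed 1. Eliminates g2 inverted output, g3 stuck-at-0, g3 inverted output, g4 stuck-at-0, g4 inverted output, g5 stuck-at-0, g5 inverted output.
Only g2 stuck-at-0 is consistent with every test.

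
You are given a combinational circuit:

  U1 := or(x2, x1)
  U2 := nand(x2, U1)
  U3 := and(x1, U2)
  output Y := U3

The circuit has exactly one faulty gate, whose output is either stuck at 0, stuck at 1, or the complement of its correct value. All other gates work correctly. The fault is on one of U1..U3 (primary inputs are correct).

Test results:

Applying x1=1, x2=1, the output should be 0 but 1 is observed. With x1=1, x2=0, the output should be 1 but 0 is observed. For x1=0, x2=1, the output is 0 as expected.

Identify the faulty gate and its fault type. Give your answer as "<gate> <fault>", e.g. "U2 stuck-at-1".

Fault-free values for test 1 (x1=1, x2=1): U1=1, U2=0, U3=0, giving Y=0. Observed 1.
Test 1: faults giving observed 1 are {U1 stuck-at-0, U1 inverted output, U2 stuck-at-1, U2 inverted output, U3 stuck-at-1, U3 inverted output}.
Test 2 (x1=1, x2=0): fault-free U1=1, U2=1, U3=1 → 1; observed 0. Eliminates U1 stuck-at-0, U1 inverted output, U2 stuck-at-1, U3 stuck-at-1.
Test 3 (x1=0, x2=1): fault-free U1=1, U2=0, U3=0 → 0; observed 0. Eliminates U3 inverted output.
Only U2 inverted output is consistent with every test.

U2 inverted output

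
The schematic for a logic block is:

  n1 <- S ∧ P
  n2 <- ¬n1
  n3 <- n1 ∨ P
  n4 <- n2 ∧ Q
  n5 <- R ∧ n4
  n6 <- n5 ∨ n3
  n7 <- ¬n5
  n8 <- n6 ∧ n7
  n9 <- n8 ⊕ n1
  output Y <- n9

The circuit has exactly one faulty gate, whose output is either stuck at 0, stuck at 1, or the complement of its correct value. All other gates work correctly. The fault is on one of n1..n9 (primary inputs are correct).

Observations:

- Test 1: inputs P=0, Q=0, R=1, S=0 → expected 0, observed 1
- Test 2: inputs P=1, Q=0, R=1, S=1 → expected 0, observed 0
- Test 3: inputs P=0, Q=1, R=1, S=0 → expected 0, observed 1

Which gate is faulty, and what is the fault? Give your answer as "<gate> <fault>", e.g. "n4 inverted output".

n8 stuck-at-1

Fault-free values for test 1 (P=0, Q=0, R=1, S=0): n1=0, n2=1, n3=0, n4=0, n5=0, n6=0, n7=1, n8=0, n9=0, giving Y=0. Observed 1.
Test 1: faults giving observed 1 are {n3 stuck-at-1, n3 inverted output, n6 stuck-at-1, n6 inverted output, n8 stuck-at-1, n8 inverted output, n9 stuck-at-1, n9 inverted output}.
Test 2 (P=1, Q=0, R=1, S=1): fault-free n1=1, n2=0, n3=1, n4=0, n5=0, n6=1, n7=1, n8=1, n9=0 → 0; observed 0. Eliminates n3 inverted output, n6 inverted output, n8 inverted output, n9 stuck-at-1, n9 inverted output.
Test 3 (P=0, Q=1, R=1, S=0): fault-free n1=0, n2=1, n3=0, n4=1, n5=1, n6=1, n7=0, n8=0, n9=0 → 0; observed 1. Eliminates n3 stuck-at-1, n6 stuck-at-1.
Only n8 stuck-at-1 is consistent with every test.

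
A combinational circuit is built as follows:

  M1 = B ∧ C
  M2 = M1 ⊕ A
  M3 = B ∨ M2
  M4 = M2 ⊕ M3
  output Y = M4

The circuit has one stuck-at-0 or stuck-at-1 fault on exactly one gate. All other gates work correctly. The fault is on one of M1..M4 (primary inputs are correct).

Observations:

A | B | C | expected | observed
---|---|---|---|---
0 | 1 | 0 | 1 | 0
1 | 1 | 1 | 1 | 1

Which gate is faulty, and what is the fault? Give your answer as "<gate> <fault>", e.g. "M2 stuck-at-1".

M1 stuck-at-1

Fault-free values for test 1 (A=0, B=1, C=0): M1=0, M2=0, M3=1, M4=1, giving Y=1. Observed 0.
Test 1: faults giving observed 0 are {M1 stuck-at-1, M2 stuck-at-1, M3 stuck-at-0, M4 stuck-at-0}.
Test 2 (A=1, B=1, C=1): fault-free M1=1, M2=0, M3=1, M4=1 → 1; observed 1. Eliminates M2 stuck-at-1, M3 stuck-at-0, M4 stuck-at-0.
Only M1 stuck-at-1 is consistent with every test.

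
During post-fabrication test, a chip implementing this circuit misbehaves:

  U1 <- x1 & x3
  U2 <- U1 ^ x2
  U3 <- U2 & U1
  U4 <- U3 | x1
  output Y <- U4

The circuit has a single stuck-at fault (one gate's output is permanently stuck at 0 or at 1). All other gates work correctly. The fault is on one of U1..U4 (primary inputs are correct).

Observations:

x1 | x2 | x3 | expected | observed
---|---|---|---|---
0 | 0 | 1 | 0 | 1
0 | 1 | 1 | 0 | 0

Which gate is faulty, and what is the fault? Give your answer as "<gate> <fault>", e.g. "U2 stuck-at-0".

Fault-free values for test 1 (x1=0, x2=0, x3=1): U1=0, U2=0, U3=0, U4=0, giving Y=0. Observed 1.
Test 1: faults giving observed 1 are {U1 stuck-at-1, U3 stuck-at-1, U4 stuck-at-1}.
Test 2 (x1=0, x2=1, x3=1): fault-free U1=0, U2=1, U3=0, U4=0 → 0; observed 0. Eliminates U3 stuck-at-1, U4 stuck-at-1.
Only U1 stuck-at-1 is consistent with every test.

U1 stuck-at-1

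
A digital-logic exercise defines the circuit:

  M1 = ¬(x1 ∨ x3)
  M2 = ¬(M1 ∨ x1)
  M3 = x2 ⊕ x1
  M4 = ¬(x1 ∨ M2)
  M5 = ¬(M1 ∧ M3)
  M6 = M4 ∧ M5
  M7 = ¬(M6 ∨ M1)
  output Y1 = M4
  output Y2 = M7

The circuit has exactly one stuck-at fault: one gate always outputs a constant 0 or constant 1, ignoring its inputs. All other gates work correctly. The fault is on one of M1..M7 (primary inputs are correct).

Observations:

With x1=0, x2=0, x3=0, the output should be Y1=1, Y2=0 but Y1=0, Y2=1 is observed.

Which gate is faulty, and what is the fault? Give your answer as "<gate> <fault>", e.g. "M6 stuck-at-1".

M1 stuck-at-0

Fault-free values for test 1 (x1=0, x2=0, x3=0): M1=1, M2=0, M3=0, M4=1, M5=1, M6=1, M7=0, giving Y1=1, Y2=0. Observed Y1=0, Y2=1.
Test 1: faults giving observed Y1=0, Y2=1 are {M1 stuck-at-0}.
Only M1 stuck-at-0 is consistent with every test.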